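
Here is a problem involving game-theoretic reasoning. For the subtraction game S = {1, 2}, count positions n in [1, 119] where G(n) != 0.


Subtraction set S = {1, 2}, so G(n) = n mod 3.
G(n) = 0 when n is a multiple of 3.
Multiples of 3 in [1, 119]: 39
N-positions (nonzero Grundy) = 119 - 39 = 80

80


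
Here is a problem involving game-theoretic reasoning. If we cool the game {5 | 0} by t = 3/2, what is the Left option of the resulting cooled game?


Original game: {5 | 0} (a switch {a | b} with a > b).
Cooling by t (for t below the temperature (a - b)/2 = 5/2) taxes each move by t: {a | b} cooled by t is {a - t | b + t}.
Cooling amount: t = 3/2
Cooled Left option: 5 - 3/2 = 7/2
Cooled Right option: 0 + 3/2 = 3/2
Cooled game: {7/2 | 3/2}
Left option = 7/2

7/2


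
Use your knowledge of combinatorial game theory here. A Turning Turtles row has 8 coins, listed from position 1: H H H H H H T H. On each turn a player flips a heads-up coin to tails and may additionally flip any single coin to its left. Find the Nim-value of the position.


Coins: H H H H H H T H
Key fact: a single head at position k behaves exactly like a Nim heap of size k (turning it to T and optionally flipping a coin at j < k corresponds to moving the heap from k to j, or to 0), and heads combine as a disjunctive sum (two heads at the same place would cancel, matching j XOR j = 0). So the Nim-value is the XOR of the 1-indexed positions of the heads.
Face-up positions (1-indexed): [1, 2, 3, 4, 5, 6, 8]
XOR 0 with 1: 0 XOR 1 = 1
XOR 1 with 2: 1 XOR 2 = 3
XOR 3 with 3: 3 XOR 3 = 0
XOR 0 with 4: 0 XOR 4 = 4
XOR 4 with 5: 4 XOR 5 = 1
XOR 1 with 6: 1 XOR 6 = 7
XOR 7 with 8: 7 XOR 8 = 15
Nim-value = 15

15


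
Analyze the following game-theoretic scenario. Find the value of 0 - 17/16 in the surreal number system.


x = 0, y = 17/16
Converting to common denominator: 16
x = 0/16, y = 17/16
x - y = 0 - 17/16 = -17/16

-17/16


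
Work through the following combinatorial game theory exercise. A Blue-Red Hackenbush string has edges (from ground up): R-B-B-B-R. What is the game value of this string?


Edges (from ground): R-B-B-B-R
By Berlekamp's sign-expansion rule, a Blue-Red Hackenbush stalk has the value of the surreal number whose sign sequence is the edge sequence with B -> + and R -> -.
Sign sequence: -+++-
Trace the sign expansion in the surreal number tree, starting from 0:
Edge 1: R (sign -) -> bounds (-inf, 0), value = -1
Edge 2: B (sign +) -> bounds (-1, 0), value = -1/2
Edge 3: B (sign +) -> bounds (-1/2, 0), value = -1/4
Edge 4: B (sign +) -> bounds (-1/4, 0), value = -1/8
Edge 5: R (sign -) -> bounds (-1/4, -1/8), value = -3/16
Game value = -3/16

-3/16


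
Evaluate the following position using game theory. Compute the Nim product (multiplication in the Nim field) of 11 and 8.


Nim multiplication is bilinear over XOR: (u XOR v) * w = (u*w) XOR (v*w).
So we split each operand into its bit components and XOR the pairwise Nim products.
11 = 1 + 2 + 8 (as XOR of powers of 2).
8 = 8 (as XOR of powers of 2).
Using the standard Nim-product table on single bits:
  2*2 = 3,   2*4 = 8,   2*8 = 12,
  4*4 = 6,   4*8 = 11,  8*8 = 13,
and  1*x = x (identity), k*l = l*k (commutative).
Pairwise Nim products:
  1 * 8 = 8
  2 * 8 = 12
  8 * 8 = 13
XOR them: 8 XOR 12 XOR 13 = 9.
Result: 11 * 8 = 9 (in Nim).

9


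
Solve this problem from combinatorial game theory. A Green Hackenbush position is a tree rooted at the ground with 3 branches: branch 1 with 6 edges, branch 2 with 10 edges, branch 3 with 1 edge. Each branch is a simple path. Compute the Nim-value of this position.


The tree has 3 branches from the ground vertex.
In Green Hackenbush, the Nim-value of a simple path of length k is k.
Branch 1: length 6, Nim-value = 6
Branch 2: length 10, Nim-value = 10
Branch 3: length 1, Nim-value = 1
Total Nim-value = XOR of all branch values:
0 XOR 6 = 6
6 XOR 10 = 12
12 XOR 1 = 13
Nim-value of the tree = 13

13


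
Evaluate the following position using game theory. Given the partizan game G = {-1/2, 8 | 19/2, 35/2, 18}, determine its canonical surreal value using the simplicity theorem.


Left options: {-1/2, 8}, max = 8
Right options: {19/2, 35/2, 18}, min = 19/2
All options are numbers and max(Left) < min(Right), so by the simplicity theorem the value is the simplest (earliest-born) number strictly between 8 and 19/2.
The only integer strictly between 8 and 19/2 is 9.
No non-integer in the interval can be simpler: if x is a non-integer in the interval, then floor(x) or ceil(x) also lies in the interval (the interval contains an integer), and both are proper prefixes of x's sign expansion, i.e. born earlier. So the game value is 9.
Game value = 9

9


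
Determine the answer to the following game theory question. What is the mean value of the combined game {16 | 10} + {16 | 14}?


G1 = {16 | 10}, G2 = {16 | 14}
Each is a switch {a | b} with numbers a > b; its mean value is (a + b)/2, and mean value is additive over game sums: m(G1 + G2) = m(G1) + m(G2).
Mean of G1 = (16 + (10))/2 = 26/2 = 13
Mean of G2 = (16 + (14))/2 = 30/2 = 15
Mean of G1 + G2 = 13 + 15 = 28

28


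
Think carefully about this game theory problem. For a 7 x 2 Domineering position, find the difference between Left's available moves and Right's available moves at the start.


Board is 7 x 2 (rows x cols).
Left (vertical) placements: (rows-1) * cols = 6 * 2 = 12
Right (horizontal) placements: rows * (cols-1) = 7 * 1 = 7
Advantage = Left - Right = 12 - 7 = 5

5


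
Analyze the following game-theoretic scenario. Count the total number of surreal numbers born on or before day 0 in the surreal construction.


Day 0: {|} = 0 is born. Count = 1.
Day n: the number of surreal numbers born by day n is 2^(n+1) - 1.
By day 0: 2^1 - 1 = 1
By day 0: 1 surreal numbers.

1


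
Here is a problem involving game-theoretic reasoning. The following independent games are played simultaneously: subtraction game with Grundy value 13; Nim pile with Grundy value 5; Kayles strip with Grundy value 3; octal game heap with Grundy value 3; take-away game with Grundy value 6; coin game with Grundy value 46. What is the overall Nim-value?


By the Sprague-Grundy theorem, the Grundy value of a sum of games is the XOR of individual Grundy values.
subtraction game: Grundy value = 13. Running XOR: 0 XOR 13 = 13
Nim pile: Grundy value = 5. Running XOR: 13 XOR 5 = 8
Kayles strip: Grundy value = 3. Running XOR: 8 XOR 3 = 11
octal game heap: Grundy value = 3. Running XOR: 11 XOR 3 = 8
take-away game: Grundy value = 6. Running XOR: 8 XOR 6 = 14
coin game: Grundy value = 46. Running XOR: 14 XOR 46 = 32
The combined Grundy value is 32.

32


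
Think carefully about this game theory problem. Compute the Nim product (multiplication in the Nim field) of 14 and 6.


Nim multiplication is bilinear over XOR: (u XOR v) * w = (u*w) XOR (v*w).
So we split each operand into its bit components and XOR the pairwise Nim products.
14 = 2 + 4 + 8 (as XOR of powers of 2).
6 = 2 + 4 (as XOR of powers of 2).
Using the standard Nim-product table on single bits:
  2*2 = 3,   2*4 = 8,   2*8 = 12,
  4*4 = 6,   4*8 = 11,  8*8 = 13,
and  1*x = x (identity), k*l = l*k (commutative).
Pairwise Nim products:
  2 * 2 = 3
  2 * 4 = 8
  4 * 2 = 8
  4 * 4 = 6
  8 * 2 = 12
  8 * 4 = 11
XOR them: 3 XOR 8 XOR 8 XOR 6 XOR 12 XOR 11 = 2.
Result: 14 * 6 = 2 (in Nim).

2


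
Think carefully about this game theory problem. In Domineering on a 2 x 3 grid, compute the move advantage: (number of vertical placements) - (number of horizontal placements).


Board is 2 x 3 (rows x cols).
Left (vertical) placements: (rows-1) * cols = 1 * 3 = 3
Right (horizontal) placements: rows * (cols-1) = 2 * 2 = 4
Advantage = Left - Right = 3 - 4 = -1

-1


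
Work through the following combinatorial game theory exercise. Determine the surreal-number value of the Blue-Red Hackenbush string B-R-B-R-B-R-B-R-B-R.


Edges (from ground): B-R-B-R-B-R-B-R-B-R
By Berlekamp's sign-expansion rule, a Blue-Red Hackenbush stalk has the value of the surreal number whose sign sequence is the edge sequence with B -> + and R -> -.
Sign sequence: +-+-+-+-+-
Trace the sign expansion in the surreal number tree, starting from 0:
Edge 1: B (sign +) -> bounds (0, +inf), value = 1
Edge 2: R (sign -) -> bounds (0, 1), value = 1/2
Edge 3: B (sign +) -> bounds (1/2, 1), value = 3/4
Edge 4: R (sign -) -> bounds (1/2, 3/4), value = 5/8
Edge 5: B (sign +) -> bounds (5/8, 3/4), value = 11/16
Edge 6: R (sign -) -> bounds (5/8, 11/16), value = 21/32
Edge 7: B (sign +) -> bounds (21/32, 11/16), value = 43/64
Edge 8: R (sign -) -> bounds (21/32, 43/64), value = 85/128
Edge 9: B (sign +) -> bounds (85/128, 43/64), value = 171/256
Edge 10: R (sign -) -> bounds (85/128, 171/256), value = 341/512
Game value = 341/512

341/512


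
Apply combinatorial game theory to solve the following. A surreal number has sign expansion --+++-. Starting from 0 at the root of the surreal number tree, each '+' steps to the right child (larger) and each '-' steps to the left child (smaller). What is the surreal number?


Sign expansion: --+++-
Rule: track bounds (lo, hi), initially (-inf, +inf). On '+', the current value becomes lo and we move to the simplest number in (value, hi): value + 1 if hi = +inf, otherwise the midpoint (value + hi)/2. On '-', the current value becomes hi and we move to value - 1 if lo = -inf, otherwise the midpoint (lo + value)/2.
Start at 0.
Step 1: sign = -, move left. Bounds: (-inf, 0). Value = -1
Step 2: sign = -, move left. Bounds: (-inf, -1). Value = -2
Step 3: sign = +, move right. Bounds: (-2, -1). Value = -3/2
Step 4: sign = +, move right. Bounds: (-3/2, -1). Value = -5/4
Step 5: sign = +, move right. Bounds: (-5/4, -1). Value = -9/8
Step 6: sign = -, move left. Bounds: (-5/4, -9/8). Value = -19/16
The surreal number with sign expansion --+++- is -19/16.

-19/16


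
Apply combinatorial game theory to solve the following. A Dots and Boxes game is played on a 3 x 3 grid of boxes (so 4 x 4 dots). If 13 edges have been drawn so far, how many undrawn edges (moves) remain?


Grid: 3 x 3 boxes, i.e. 4 rows and 4 columns of dots.
Horizontal edges: (rows + 1) * cols = 4 * 3 = 12
Vertical edges: rows * (cols + 1) = 3 * 4 = 12
Total edges: 12 + 12 = 24
Edges drawn: 13
Remaining: 24 - 13 = 11

11


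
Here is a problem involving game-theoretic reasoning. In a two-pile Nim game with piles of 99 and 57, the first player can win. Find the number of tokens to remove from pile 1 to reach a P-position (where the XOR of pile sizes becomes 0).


Piles: 99 and 57
Current XOR: 99 XOR 57 = 90 (non-zero, so this is an N-position).
To make the XOR zero, we need to find a move that balances the piles.
For pile 1 (size 99): target = 99 XOR 90 = 57
We reduce pile 1 from 99 to 57.
Tokens removed: 99 - 57 = 42
Verification: 57 XOR 57 = 0

42


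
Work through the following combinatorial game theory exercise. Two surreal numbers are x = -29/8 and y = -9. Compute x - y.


x = -29/8, y = -9
Converting to common denominator: 8
x = -29/8, y = -72/8
x - y = -29/8 - -9 = 43/8

43/8


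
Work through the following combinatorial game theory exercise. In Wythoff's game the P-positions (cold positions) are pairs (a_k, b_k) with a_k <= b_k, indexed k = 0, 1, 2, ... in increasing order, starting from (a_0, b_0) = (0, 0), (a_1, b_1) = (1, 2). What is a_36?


By Wythoff's theorem, a_k = floor(k * phi) and b_k = floor(k * phi^2) = a_k + k, where phi = (1 + sqrt(5))/2 is the golden ratio.
phi = (1 + sqrt(5))/2 = 1.618034
k = 36
k * phi = 36 * 1.618034 = 58.249224
a_36 = floor(k * phi) = 58

58


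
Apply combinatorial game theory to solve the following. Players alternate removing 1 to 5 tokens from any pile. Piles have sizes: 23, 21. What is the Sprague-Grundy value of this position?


Subtraction set: {1, 2, 3, 4, 5}
For this subtraction set, G(n) = n mod 6 (period = max + 1 = 6).
Pile 1 (size 23): G(23) = 23 mod 6 = 5
Pile 2 (size 21): G(21) = 21 mod 6 = 3
Total Grundy value = XOR of all: 5 XOR 3 = 6

6


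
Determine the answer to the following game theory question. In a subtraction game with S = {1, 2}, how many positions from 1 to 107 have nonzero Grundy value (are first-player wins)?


Subtraction set S = {1, 2}, so G(n) = n mod 3.
G(n) = 0 when n is a multiple of 3.
Multiples of 3 in [1, 107]: 35
N-positions (nonzero Grundy) = 107 - 35 = 72

72


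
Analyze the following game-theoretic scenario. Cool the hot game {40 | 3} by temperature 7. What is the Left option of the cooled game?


Original game: {40 | 3} (a switch {a | b} with a > b).
Cooling by t (for t below the temperature (a - b)/2 = 37/2) taxes each move by t: {a | b} cooled by t is {a - t | b + t}.
Cooling amount: t = 7
Cooled Left option: 40 - 7 = 33
Cooled Right option: 3 + 7 = 10
Cooled game: {33 | 10}
Left option = 33

33


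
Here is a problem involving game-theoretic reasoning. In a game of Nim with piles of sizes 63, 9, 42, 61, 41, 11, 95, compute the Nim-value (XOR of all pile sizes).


We need the XOR (exclusive or) of all pile sizes.
After XOR-ing pile 1 (size 63): 0 XOR 63 = 63
After XOR-ing pile 2 (size 9): 63 XOR 9 = 54
After XOR-ing pile 3 (size 42): 54 XOR 42 = 28
After XOR-ing pile 4 (size 61): 28 XOR 61 = 33
After XOR-ing pile 5 (size 41): 33 XOR 41 = 8
After XOR-ing pile 6 (size 11): 8 XOR 11 = 3
After XOR-ing pile 7 (size 95): 3 XOR 95 = 92
The Nim-value of this position is 92.

92


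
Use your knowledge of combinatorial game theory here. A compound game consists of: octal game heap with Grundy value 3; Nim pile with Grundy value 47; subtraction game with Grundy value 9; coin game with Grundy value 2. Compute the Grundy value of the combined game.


By the Sprague-Grundy theorem, the Grundy value of a sum of games is the XOR of individual Grundy values.
octal game heap: Grundy value = 3. Running XOR: 0 XOR 3 = 3
Nim pile: Grundy value = 47. Running XOR: 3 XOR 47 = 44
subtraction game: Grundy value = 9. Running XOR: 44 XOR 9 = 37
coin game: Grundy value = 2. Running XOR: 37 XOR 2 = 39
The combined Grundy value is 39.

39


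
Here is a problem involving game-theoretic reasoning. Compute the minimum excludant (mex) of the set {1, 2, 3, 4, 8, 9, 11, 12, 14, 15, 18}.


Set = {1, 2, 3, 4, 8, 9, 11, 12, 14, 15, 18}
0 is NOT in the set. This is the mex.
mex = 0

0


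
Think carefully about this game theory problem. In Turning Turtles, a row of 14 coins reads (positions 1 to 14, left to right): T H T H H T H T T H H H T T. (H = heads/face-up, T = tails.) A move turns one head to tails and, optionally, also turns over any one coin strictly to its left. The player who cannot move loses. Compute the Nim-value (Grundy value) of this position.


Coins: T H T H H T H T T H H H T T
Key fact: a single head at position k behaves exactly like a Nim heap of size k (turning it to T and optionally flipping a coin at j < k corresponds to moving the heap from k to j, or to 0), and heads combine as a disjunctive sum (two heads at the same place would cancel, matching j XOR j = 0). So the Nim-value is the XOR of the 1-indexed positions of the heads.
Face-up positions (1-indexed): [2, 4, 5, 7, 10, 11, 12]
XOR 0 with 2: 0 XOR 2 = 2
XOR 2 with 4: 2 XOR 4 = 6
XOR 6 with 5: 6 XOR 5 = 3
XOR 3 with 7: 3 XOR 7 = 4
XOR 4 with 10: 4 XOR 10 = 14
XOR 14 with 11: 14 XOR 11 = 5
XOR 5 with 12: 5 XOR 12 = 9
Nim-value = 9

9


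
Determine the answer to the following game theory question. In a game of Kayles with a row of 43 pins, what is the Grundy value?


Kayles: a move removes 1 or 2 adjacent pins from a contiguous row.
Removing pins from a row of k leaves two independent rows (a, b) with a + b = k - 1 (one pin) or a + b = k - 2 (two pins); an end removal gives a = 0.
By Sprague-Grundy, G(k) = mex{ G(a) XOR G(b) } over all these splits. G(0) = 0.
G(1): splits (0,0):0^0=0 -> mex({0}) = 1
G(2): splits (0,1):0^1=1 (0,0):0^0=0 -> mex({0, 1}) = 2
G(3): splits (0,2):0^2=2 (1,1):1^1=0 (0,1):0^1=1 -> mex({0, 1, 2}) = 3
G(4): splits (0,3):0^3=3 (1,2):1^2=3 (0,2):0^2=2 (1,1):1^1=0 -> mex({0, 2, 3}) = 1
G(5): splits (0,4):0^1=1 (1,3):1^3=2 (2,2):2^2=0 (0,3):0^3=3 (1,2):1^2=3 -> mex({0, 1, 2, 3}) = 4
G(6) = mex({0, 1, 2, 4}) = 3
G(7) = mex({0, 1, 3, 4, 5}) = 2
G(8) = mex({0, 2, 3, 5, 6}) = 1
G(9) = mex({0, 1, 2, 3, 6, 7}) = 4
G(10) = mex({0, 1, 3, 4, 5, 7}) = 2
G(11) = mex({0, 1, 2, 3, 4, 5}) = 6
G(12) = mex({0, 1, 2, 3, 5, 6, 7}) = 4
G(13) = mex({0, 2, 3, 4, 6, 7}) = 1
G(14) = mex({0, 1, 4, 5, 6, 7}) = 2
G(15) = mex({0, 1, 2, 3, 4, 5, 6}) = 7
G(16) = mex({0, 2, 3, 5, 6, 7}) = 1
G(17) = mex({0, 1, 2, 3, 5, 6, 7}) = 4
G(18) = mex({0, 1, 2, 4, 5, 6}) = 3
G(19) = mex({0, 1, 3, 4, 5, 7}) = 2
G(20) = mex({0, 2, 3, 4, 5, 6, 7}) = 1
G(21) = mex({0, 1, 2, 3, 5, 6, 7}) = 4
G(22) = mex({0, 1, 2, 3, 4, 5, 7}) = 6
G(23) = mex({0, 1, 2, 3, 4, 5, 6}) = 7
G(24) = mex({0, 1, 2, 3, 5, 6, 7}) = 4
G(25) = mex({0, 2, 3, 4, 6, 7}) = 1
G(26) = mex({0, 1, 3, 4, 5, 6, 7}) = 2
G(27) = mex({0, 1, 2, 3, 4, 5, 6, 7}) = 8
G(28) = mex({0, 1, 2, 3, 4, 6, 7, 8}) = 5
G(29) = mex({0, 1, 2, 3, 5, 6, 7, 8, 9}) = 4
G(30) = mex({0, 1, 2, 3, 4, 5, 6, 9, 10}) = 7
G(31) = mex({0, 1, 3, 4, 5, 7, 10, 11}) = 2
G(32) = mex({0, 2, 3, 4, 5, 6, 7, 9, 11}) = 1
G(33) = mex({0, 1, 2, 3, 4, 5, 6, 7, 9, 12}) = 8
G(34) = mex({0, 1, 2, 3, 4, 5, 7, 8, 11, 12}) = 6
G(35) = mex({0, 1, 2, 3, 4, 5, 6, 8, 9, 10, 11}) = 7
G(36) = mex({0, 1, 2, 3, 5, 6, 7, 9, 10}) = 4
G(37) = mex({0, 2, 3, 4, 6, 7, 9, 10, 11, 12}) = 1
G(38) = mex({0, 1, 3, 4, 5, 6, 7, 9, 10, 11, 12}) = 2
G(39) = mex({0, 1, 2, 4, 5, 6, 7, 9, 10, 12, 14}) = 3
G(40) = mex({0, 2, 3, 4, 6, 7, 11, 12, 14}) = 1
G(41) = mex({0, 1, 2, 3, 5, 6, 7, 9, 10, 11, 12}) = 4
G(42) = mex({0, 1, 2, 3, 4, 5, 6, 9, 10}) = 7
G(43) = mex({0, 1, 3, 4, 5, 7, 9, 10, 12, 15}) = 2
Therefore G(43) = 2.

2


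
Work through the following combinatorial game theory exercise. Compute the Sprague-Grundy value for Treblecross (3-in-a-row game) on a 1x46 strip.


Treblecross: place X on empty cells; 3-in-a-row wins.
Playing within two cells of an existing X lets the opponent win at once, so sensible play treats the cells i-2..i+2 around each X as dead. The player left with no safe cell loses, so this is a normal-play take-away game on strips of safe cells.
Placing X at cell i (0-indexed) of a strip of k safe cells leaves independent strips of sizes max(0, i-2) and max(0, k-i-3). Hence G(k) = mex{ G(max(0,i-2)) XOR G(max(0,k-i-3)) : 0 <= i < k }, with G(0) = 0.
G(1): splits (0,0):0^0=0 -> mex({0}) = 1
G(2): splits (0,0):0^0=0 -> mex({0}) = 1
G(3): splits (0,0):0^0=0 -> mex({0}) = 1
G(4): splits (0,1):0^1=1 (0,0):0^0=0 -> mex({0, 1}) = 2
G(5): splits (0,2):0^1=1 (0,1):0^1=1 (0,0):0^0=0 -> mex({0, 1}) = 2
G(6) = mex({1}) = 0
G(7) = mex({0, 1, 2}) = 3
G(8) = mex({0, 1, 2}) = 3
G(9) = mex({0, 2}) = 1
G(10) = mex({0, 2, 3}) = 1
G(11) = mex({0, 3}) = 1
G(12) = mex({1, 3}) = 0
G(13) = mex({0, 1, 2, 3}) = 4
G(14) = mex({0, 1, 2}) = 3
G(15) = mex({0, 1, 2}) = 3
G(16) = mex({0, 1, 2, 4}) = 3
G(17) = mex({0, 1, 3, 4}) = 2
G(18) = mex({0, 1, 3, 4}) = 2
G(19) = mex({0, 1, 3, 5}) = 2
G(20) = mex({0, 1, 2, 3, 5}) = 4
G(21) = mex({0, 1, 2, 3, 5}) = 4
G(22) = mex({1, 2, 6}) = 0
G(23) = mex({0, 1, 2, 3, 4, 6}) = 5
G(24) = mex({0, 1, 2, 3, 4}) = 5
G(25) = mex({0, 1, 3, 4, 7}) = 2
G(26) = mex({0, 1, 3, 4, 5, 7}) = 2
G(27) = mex({0, 1, 3, 5}) = 2
G(28) = mex({0, 1, 2, 5}) = 3
G(29) = mex({0, 1, 2, 4, 5, 6}) = 3
G(30) = mex({1, 2, 4, 6}) = 0
G(31) = mex({0, 1, 2, 3, 4, 6}) = 5
G(32) = mex({1, 2, 3, 4, 7}) = 0
G(33) = mex({0, 3, 7}) = 1
G(34) = mex({0, 2, 3, 5, 7}) = 1
G(35) = mex({0, 2, 3, 5, 6}) = 1
G(36) = mex({0, 1, 2, 5, 6}) = 3
G(37) = mex({0, 1, 2, 4, 5, 6}) = 3
G(38) = mex({0, 1, 2, 4}) = 3
G(39) = mex({0, 1, 2, 3, 4, 7}) = 5
G(40) = mex({0, 1, 2, 3, 4, 5, 7}) = 6
G(41) = mex({0, 1, 2, 3, 5, 7}) = 4
G(42) = mex({0, 1, 2, 3, 5, 6, 7}) = 4
G(43) = mex({0, 2, 3, 5, 6}) = 1
G(44) = mex({1, 2, 3, 4, 5, 6}) = 0
G(45) = mex({0, 1, 2, 3, 4, 6, 7}) = 5
G(46) = mex({0, 1, 2, 3, 4, 7}) = 5
Therefore G(46) = 5.

5


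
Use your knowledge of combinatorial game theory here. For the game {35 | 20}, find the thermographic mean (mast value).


Game = {35 | 20}, a switch {a | b} with numbers a > b.
Its thermograph has left wall a - t and right wall b + t, which meet at t = (a - b)/2, where both equal (a + b)/2. So the mast (mean value) is at (a + b)/2.
Mean = (35 + (20))/2 = 55/2 = 55/2

55/2


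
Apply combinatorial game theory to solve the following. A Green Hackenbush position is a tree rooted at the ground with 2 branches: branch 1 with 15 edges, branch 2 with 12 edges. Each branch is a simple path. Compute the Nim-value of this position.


The tree has 2 branches from the ground vertex.
In Green Hackenbush, the Nim-value of a simple path of length k is k.
Branch 1: length 15, Nim-value = 15
Branch 2: length 12, Nim-value = 12
Total Nim-value = XOR of all branch values:
0 XOR 15 = 15
15 XOR 12 = 3
Nim-value of the tree = 3

3


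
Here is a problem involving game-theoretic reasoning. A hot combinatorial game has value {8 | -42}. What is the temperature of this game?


The game is {8 | -42}, a switch {a | b} with numbers a > b.
Cooling {a | b} by t gives {a - t | b + t}, which stops being hot when a - t = b + t, i.e. at t = (a - b)/2. So the temperature of a switch is (a - b)/2.
Temperature = (Left option - Right option) / 2
= (8 - (-42)) / 2
= 50 / 2
= 25

25


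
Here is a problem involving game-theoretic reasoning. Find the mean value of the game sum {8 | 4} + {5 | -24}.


G1 = {8 | 4}, G2 = {5 | -24}
Each is a switch {a | b} with numbers a > b; its mean value is (a + b)/2, and mean value is additive over game sums: m(G1 + G2) = m(G1) + m(G2).
Mean of G1 = (8 + (4))/2 = 12/2 = 6
Mean of G2 = (5 + (-24))/2 = -19/2 = -19/2
Mean of G1 + G2 = 6 + -19/2 = -7/2

-7/2


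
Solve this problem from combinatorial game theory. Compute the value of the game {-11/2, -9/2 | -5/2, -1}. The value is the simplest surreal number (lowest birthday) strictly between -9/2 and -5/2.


Left options: {-11/2, -9/2}, max = -9/2
Right options: {-5/2, -1}, min = -5/2
All options are numbers and max(Left) < min(Right), so by the simplicity theorem the value is the simplest (earliest-born) number strictly between -9/2 and -5/2.
Integers -4 through -3 all lie strictly between -9/2 and -5/2.
Among integers, the simplest (lowest birthday = smallest |n|; 0 is born on day 0, +-n on day n) is -3.
No non-integer in the interval can be simpler: if x is a non-integer in the interval, then floor(x) or ceil(x) also lies in the interval (the interval contains an integer), and both are proper prefixes of x's sign expansion, i.e. born earlier. So the game value is -3.
Game value = -3

-3


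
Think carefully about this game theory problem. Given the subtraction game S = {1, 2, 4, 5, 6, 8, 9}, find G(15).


The subtraction set is S = {1, 2, 4, 5, 6, 8, 9}.
G(k) = mex{ G(k - s) : s in S, s <= k }. We compute iteratively: G(0) = 0.
G(1) = mex({0}) = 1
G(2) = mex({0, 1}) = 2
G(3) = mex({1, 2}) = 0
G(4) = mex({0, 2}) = 1
G(5) = mex({0, 1}) = 2
G(6) = mex({0, 1, 2}) = 3
G(7) = mex({0, 1, 2, 3}) = 4
G(8) = mex({0, 1, 2, 3, 4}) = 5
G(9) = mex({0, 1, 2, 4, 5}) = 3
G(10) = mex({1, 2, 3, 5}) = 0
G(11) = mex({0, 2, 3, 4}) = 1
G(12) = mex({0, 1, 3, 4, 5}) = 2
G(13) = mex({1, 2, 3, 4, 5}) = 0
G(14) = mex({0, 2, 3, 5}) = 1
G(15) = mex({0, 1, 3, 4}) = 2
Therefore G(15) = 2.

2


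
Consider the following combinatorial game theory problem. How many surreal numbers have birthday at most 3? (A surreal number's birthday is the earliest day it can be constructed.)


Day 0: {|} = 0 is born. Count = 1.
Day n: the number of surreal numbers born by day n is 2^(n+1) - 1.
By day 0: 2^1 - 1 = 1
By day 1: 2^2 - 1 = 3
By day 2: 2^3 - 1 = 7
By day 3: 2^4 - 1 = 15
By day 3: 15 surreal numbers.

15


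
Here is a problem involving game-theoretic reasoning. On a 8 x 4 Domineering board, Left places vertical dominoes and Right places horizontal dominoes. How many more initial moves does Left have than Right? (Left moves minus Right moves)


Board is 8 x 4 (rows x cols).
Left (vertical) placements: (rows-1) * cols = 7 * 4 = 28
Right (horizontal) placements: rows * (cols-1) = 8 * 3 = 24
Advantage = Left - Right = 28 - 24 = 4

4


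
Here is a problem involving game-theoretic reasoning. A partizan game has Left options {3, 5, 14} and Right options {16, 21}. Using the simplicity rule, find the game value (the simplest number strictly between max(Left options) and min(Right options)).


Left options: {3, 5, 14}, max = 14
Right options: {16, 21}, min = 16
All options are numbers and max(Left) < min(Right), so by the simplicity theorem the value is the simplest (earliest-born) number strictly between 14 and 16.
The only integer strictly between 14 and 16 is 15.
No non-integer in the interval can be simpler: if x is a non-integer in the interval, then floor(x) or ceil(x) also lies in the interval (the interval contains an integer), and both are proper prefixes of x's sign expansion, i.e. born earlier. So the game value is 15.
Game value = 15

15


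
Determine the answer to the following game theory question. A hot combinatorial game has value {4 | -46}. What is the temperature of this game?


The game is {4 | -46}, a switch {a | b} with numbers a > b.
Cooling {a | b} by t gives {a - t | b + t}, which stops being hot when a - t = b + t, i.e. at t = (a - b)/2. So the temperature of a switch is (a - b)/2.
Temperature = (Left option - Right option) / 2
= (4 - (-46)) / 2
= 50 / 2
= 25

25


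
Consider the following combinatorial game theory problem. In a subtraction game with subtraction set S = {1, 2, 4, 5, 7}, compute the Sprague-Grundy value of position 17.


The subtraction set is S = {1, 2, 4, 5, 7}.
G(k) = mex{ G(k - s) : s in S, s <= k }. We compute iteratively: G(0) = 0.
G(1) = mex({0}) = 1
G(2) = mex({0, 1}) = 2
G(3) = mex({1, 2}) = 0
G(4) = mex({0, 2}) = 1
G(5) = mex({0, 1}) = 2
G(6) = mex({1, 2}) = 0
G(7) = mex({0, 2}) = 1
G(8) = mex({0, 1}) = 2
G(9) = mex({1, 2}) = 0
Observe that G(3)..G(9) = 0, 1, 2, 0, 1, 2, 0 repeats G(0)..G(6) = 0, 1, 2, 0, 1, 2, 0.
For k >= max(S) = 7, G(k) is determined by the previous 7 values G(k-7)..G(k-1); a window of 7 consecutive values has recurred shifted by 3, so by induction G(k + 3) = G(k) for all k >= 0: the sequence is periodic from the start with period 3.
One period: G(0..2) = 0, 1, 2.
17 mod 3 = 2, so G(17) = G(2) = 2.

2


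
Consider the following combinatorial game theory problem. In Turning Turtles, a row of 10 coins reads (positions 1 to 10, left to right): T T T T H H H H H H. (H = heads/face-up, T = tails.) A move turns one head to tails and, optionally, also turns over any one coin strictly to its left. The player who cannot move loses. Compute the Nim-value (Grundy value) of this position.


Coins: T T T T H H H H H H
Key fact: a single head at position k behaves exactly like a Nim heap of size k (turning it to T and optionally flipping a coin at j < k corresponds to moving the heap from k to j, or to 0), and heads combine as a disjunctive sum (two heads at the same place would cancel, matching j XOR j = 0). So the Nim-value is the XOR of the 1-indexed positions of the heads.
Face-up positions (1-indexed): [5, 6, 7, 8, 9, 10]
XOR 0 with 5: 0 XOR 5 = 5
XOR 5 with 6: 5 XOR 6 = 3
XOR 3 with 7: 3 XOR 7 = 4
XOR 4 with 8: 4 XOR 8 = 12
XOR 12 with 9: 12 XOR 9 = 5
XOR 5 with 10: 5 XOR 10 = 15
Nim-value = 15

15


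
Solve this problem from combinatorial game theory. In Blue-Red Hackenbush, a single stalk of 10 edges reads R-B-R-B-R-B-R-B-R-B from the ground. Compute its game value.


Edges (from ground): R-B-R-B-R-B-R-B-R-B
By Berlekamp's sign-expansion rule, a Blue-Red Hackenbush stalk has the value of the surreal number whose sign sequence is the edge sequence with B -> + and R -> -.
Sign sequence: -+-+-+-+-+
Trace the sign expansion in the surreal number tree, starting from 0:
Edge 1: R (sign -) -> bounds (-inf, 0), value = -1
Edge 2: B (sign +) -> bounds (-1, 0), value = -1/2
Edge 3: R (sign -) -> bounds (-1, -1/2), value = -3/4
Edge 4: B (sign +) -> bounds (-3/4, -1/2), value = -5/8
Edge 5: R (sign -) -> bounds (-3/4, -5/8), value = -11/16
Edge 6: B (sign +) -> bounds (-11/16, -5/8), value = -21/32
Edge 7: R (sign -) -> bounds (-11/16, -21/32), value = -43/64
Edge 8: B (sign +) -> bounds (-43/64, -21/32), value = -85/128
Edge 9: R (sign -) -> bounds (-43/64, -85/128), value = -171/256
Edge 10: B (sign +) -> bounds (-171/256, -85/128), value = -341/512
Game value = -341/512

-341/512


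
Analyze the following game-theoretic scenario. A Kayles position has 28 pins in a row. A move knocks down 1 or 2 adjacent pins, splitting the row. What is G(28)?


Kayles: a move removes 1 or 2 adjacent pins from a contiguous row.
Removing pins from a row of k leaves two independent rows (a, b) with a + b = k - 1 (one pin) or a + b = k - 2 (two pins); an end removal gives a = 0.
By Sprague-Grundy, G(k) = mex{ G(a) XOR G(b) } over all these splits. G(0) = 0.
G(1): splits (0,0):0^0=0 -> mex({0}) = 1
G(2): splits (0,1):0^1=1 (0,0):0^0=0 -> mex({0, 1}) = 2
G(3): splits (0,2):0^2=2 (1,1):1^1=0 (0,1):0^1=1 -> mex({0, 1, 2}) = 3
G(4): splits (0,3):0^3=3 (1,2):1^2=3 (0,2):0^2=2 (1,1):1^1=0 -> mex({0, 2, 3}) = 1
G(5): splits (0,4):0^1=1 (1,3):1^3=2 (2,2):2^2=0 (0,3):0^3=3 (1,2):1^2=3 -> mex({0, 1, 2, 3}) = 4
G(6) = mex({0, 1, 2, 4}) = 3
G(7) = mex({0, 1, 3, 4, 5}) = 2
G(8) = mex({0, 2, 3, 5, 6}) = 1
G(9) = mex({0, 1, 2, 3, 6, 7}) = 4
G(10) = mex({0, 1, 3, 4, 5, 7}) = 2
G(11) = mex({0, 1, 2, 3, 4, 5}) = 6
G(12) = mex({0, 1, 2, 3, 5, 6, 7}) = 4
G(13) = mex({0, 2, 3, 4, 6, 7}) = 1
G(14) = mex({0, 1, 4, 5, 6, 7}) = 2
G(15) = mex({0, 1, 2, 3, 4, 5, 6}) = 7
G(16) = mex({0, 2, 3, 5, 6, 7}) = 1
G(17) = mex({0, 1, 2, 3, 5, 6, 7}) = 4
G(18) = mex({0, 1, 2, 4, 5, 6}) = 3
G(19) = mex({0, 1, 3, 4, 5, 7}) = 2
G(20) = mex({0, 2, 3, 4, 5, 6, 7}) = 1
G(21) = mex({0, 1, 2, 3, 5, 6, 7}) = 4
G(22) = mex({0, 1, 2, 3, 4, 5, 7}) = 6
G(23) = mex({0, 1, 2, 3, 4, 5, 6}) = 7
G(24) = mex({0, 1, 2, 3, 5, 6, 7}) = 4
G(25) = mex({0, 2, 3, 4, 6, 7}) = 1
G(26) = mex({0, 1, 3, 4, 5, 6, 7}) = 2
G(27) = mex({0, 1, 2, 3, 4, 5, 6, 7}) = 8
G(28) = mex({0, 1, 2, 3, 4, 6, 7, 8}) = 5
Therefore G(28) = 5.

5


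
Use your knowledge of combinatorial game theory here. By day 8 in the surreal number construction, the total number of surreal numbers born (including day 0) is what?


Day 0: {|} = 0 is born. Count = 1.
Day n: the number of surreal numbers born by day n is 2^(n+1) - 1.
By day 0: 2^1 - 1 = 1
By day 1: 2^2 - 1 = 3
By day 2: 2^3 - 1 = 7
By day 3: 2^4 - 1 = 15
By day 4: 2^5 - 1 = 31
By day 5: 2^6 - 1 = 63
By day 6: 2^7 - 1 = 127
By day 7: 2^8 - 1 = 255
By day 8: 2^9 - 1 = 511
By day 8: 511 surreal numbers.

511


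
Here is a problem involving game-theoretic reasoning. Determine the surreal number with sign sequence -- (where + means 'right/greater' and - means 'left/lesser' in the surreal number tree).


Sign expansion: --
Rule: track bounds (lo, hi), initially (-inf, +inf). On '+', the current value becomes lo and we move to the simplest number in (value, hi): value + 1 if hi = +inf, otherwise the midpoint (value + hi)/2. On '-', the current value becomes hi and we move to value - 1 if lo = -inf, otherwise the midpoint (lo + value)/2.
Start at 0.
Step 1: sign = -, move left. Bounds: (-inf, 0). Value = -1
Step 2: sign = -, move left. Bounds: (-inf, -1). Value = -2
The surreal number with sign expansion -- is -2.

-2


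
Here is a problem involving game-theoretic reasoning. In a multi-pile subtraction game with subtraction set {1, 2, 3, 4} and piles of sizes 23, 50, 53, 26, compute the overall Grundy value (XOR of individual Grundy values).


Subtraction set: {1, 2, 3, 4}
For this subtraction set, G(n) = n mod 5 (period = max + 1 = 5).
Pile 1 (size 23): G(23) = 23 mod 5 = 3
Pile 2 (size 50): G(50) = 50 mod 5 = 0
Pile 3 (size 53): G(53) = 53 mod 5 = 3
Pile 4 (size 26): G(26) = 26 mod 5 = 1
Total Grundy value = XOR of all: 3 XOR 0 XOR 3 XOR 1 = 1

1


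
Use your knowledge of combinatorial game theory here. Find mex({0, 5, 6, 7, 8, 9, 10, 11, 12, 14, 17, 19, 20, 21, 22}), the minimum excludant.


Set = {0, 5, 6, 7, 8, 9, 10, 11, 12, 14, 17, 19, 20, 21, 22}
0 is in the set.
1 is NOT in the set. This is the mex.
mex = 1

1


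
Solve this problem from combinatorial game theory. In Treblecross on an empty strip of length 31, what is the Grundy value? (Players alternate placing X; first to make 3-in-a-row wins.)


Treblecross: place X on empty cells; 3-in-a-row wins.
Playing within two cells of an existing X lets the opponent win at once, so sensible play treats the cells i-2..i+2 around each X as dead. The player left with no safe cell loses, so this is a normal-play take-away game on strips of safe cells.
Placing X at cell i (0-indexed) of a strip of k safe cells leaves independent strips of sizes max(0, i-2) and max(0, k-i-3). Hence G(k) = mex{ G(max(0,i-2)) XOR G(max(0,k-i-3)) : 0 <= i < k }, with G(0) = 0.
G(1): splits (0,0):0^0=0 -> mex({0}) = 1
G(2): splits (0,0):0^0=0 -> mex({0}) = 1
G(3): splits (0,0):0^0=0 -> mex({0}) = 1
G(4): splits (0,1):0^1=1 (0,0):0^0=0 -> mex({0, 1}) = 2
G(5): splits (0,2):0^1=1 (0,1):0^1=1 (0,0):0^0=0 -> mex({0, 1}) = 2
G(6) = mex({1}) = 0
G(7) = mex({0, 1, 2}) = 3
G(8) = mex({0, 1, 2}) = 3
G(9) = mex({0, 2}) = 1
G(10) = mex({0, 2, 3}) = 1
G(11) = mex({0, 3}) = 1
G(12) = mex({1, 3}) = 0
G(13) = mex({0, 1, 2, 3}) = 4
G(14) = mex({0, 1, 2}) = 3
G(15) = mex({0, 1, 2}) = 3
G(16) = mex({0, 1, 2, 4}) = 3
G(17) = mex({0, 1, 3, 4}) = 2
G(18) = mex({0, 1, 3, 4}) = 2
G(19) = mex({0, 1, 3, 5}) = 2
G(20) = mex({0, 1, 2, 3, 5}) = 4
G(21) = mex({0, 1, 2, 3, 5}) = 4
G(22) = mex({1, 2, 6}) = 0
G(23) = mex({0, 1, 2, 3, 4, 6}) = 5
G(24) = mex({0, 1, 2, 3, 4}) = 5
G(25) = mex({0, 1, 3, 4, 7}) = 2
G(26) = mex({0, 1, 3, 4, 5, 7}) = 2
G(27) = mex({0, 1, 3, 5}) = 2
G(28) = mex({0, 1, 2, 5}) = 3
G(29) = mex({0, 1, 2, 4, 5, 6}) = 3
G(30) = mex({1, 2, 4, 6}) = 0
G(31) = mex({0, 1, 2, 3, 4, 6}) = 5
Therefore G(31) = 5.

5


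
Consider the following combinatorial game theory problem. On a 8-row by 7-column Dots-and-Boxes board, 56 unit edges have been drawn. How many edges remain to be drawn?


Grid: 8 x 7 boxes, i.e. 9 rows and 8 columns of dots.
Horizontal edges: (rows + 1) * cols = 9 * 7 = 63
Vertical edges: rows * (cols + 1) = 8 * 8 = 64
Total edges: 63 + 64 = 127
Edges drawn: 56
Remaining: 127 - 56 = 71

71


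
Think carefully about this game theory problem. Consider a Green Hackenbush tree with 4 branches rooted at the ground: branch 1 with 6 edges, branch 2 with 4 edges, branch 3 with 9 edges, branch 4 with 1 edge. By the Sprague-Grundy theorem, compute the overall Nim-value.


The tree has 4 branches from the ground vertex.
In Green Hackenbush, the Nim-value of a simple path of length k is k.
Branch 1: length 6, Nim-value = 6
Branch 2: length 4, Nim-value = 4
Branch 3: length 9, Nim-value = 9
Branch 4: length 1, Nim-value = 1
Total Nim-value = XOR of all branch values:
0 XOR 6 = 6
6 XOR 4 = 2
2 XOR 9 = 11
11 XOR 1 = 10
Nim-value of the tree = 10

10


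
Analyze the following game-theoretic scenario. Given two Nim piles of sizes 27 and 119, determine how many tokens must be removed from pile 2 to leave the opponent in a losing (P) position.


Piles: 27 and 119
Current XOR: 27 XOR 119 = 108 (non-zero, so this is an N-position).
To make the XOR zero, we need to find a move that balances the piles.
For pile 2 (size 119): target = 119 XOR 108 = 27
We reduce pile 2 from 119 to 27.
Tokens removed: 119 - 27 = 92
Verification: 27 XOR 27 = 0

92


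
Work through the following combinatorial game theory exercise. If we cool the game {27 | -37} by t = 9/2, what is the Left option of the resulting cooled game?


Original game: {27 | -37} (a switch {a | b} with a > b).
Cooling by t (for t below the temperature (a - b)/2 = 32) taxes each move by t: {a | b} cooled by t is {a - t | b + t}.
Cooling amount: t = 9/2
Cooled Left option: 27 - 9/2 = 45/2
Cooled Right option: -37 + 9/2 = -65/2
Cooled game: {45/2 | -65/2}
Left option = 45/2

45/2


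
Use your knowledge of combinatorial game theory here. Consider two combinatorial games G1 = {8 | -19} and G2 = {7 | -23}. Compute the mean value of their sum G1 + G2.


G1 = {8 | -19}, G2 = {7 | -23}
Each is a switch {a | b} with numbers a > b; its mean value is (a + b)/2, and mean value is additive over game sums: m(G1 + G2) = m(G1) + m(G2).
Mean of G1 = (8 + (-19))/2 = -11/2 = -11/2
Mean of G2 = (7 + (-23))/2 = -16/2 = -8
Mean of G1 + G2 = -11/2 + -8 = -27/2

-27/2


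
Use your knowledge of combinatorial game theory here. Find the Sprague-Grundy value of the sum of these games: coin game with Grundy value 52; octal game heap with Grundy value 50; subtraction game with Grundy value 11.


By the Sprague-Grundy theorem, the Grundy value of a sum of games is the XOR of individual Grundy values.
coin game: Grundy value = 52. Running XOR: 0 XOR 52 = 52
octal game heap: Grundy value = 50. Running XOR: 52 XOR 50 = 6
subtraction game: Grundy value = 11. Running XOR: 6 XOR 11 = 13
The combined Grundy value is 13.

13


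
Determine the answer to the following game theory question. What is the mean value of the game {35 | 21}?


Game = {35 | 21}, a switch {a | b} with numbers a > b.
Its thermograph has left wall a - t and right wall b + t, which meet at t = (a - b)/2, where both equal (a + b)/2. So the mast (mean value) is at (a + b)/2.
Mean = (35 + (21))/2 = 56/2 = 28

28


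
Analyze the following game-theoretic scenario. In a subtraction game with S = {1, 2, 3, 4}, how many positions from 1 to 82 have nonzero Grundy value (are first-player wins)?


Subtraction set S = {1, 2, 3, 4}, so G(n) = n mod 5.
G(n) = 0 when n is a multiple of 5.
Multiples of 5 in [1, 82]: 16
N-positions (nonzero Grundy) = 82 - 16 = 66

66


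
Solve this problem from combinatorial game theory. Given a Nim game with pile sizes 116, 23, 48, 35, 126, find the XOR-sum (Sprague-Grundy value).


We need the XOR (exclusive or) of all pile sizes.
After XOR-ing pile 1 (size 116): 0 XOR 116 = 116
After XOR-ing pile 2 (size 23): 116 XOR 23 = 99
After XOR-ing pile 3 (size 48): 99 XOR 48 = 83
After XOR-ing pile 4 (size 35): 83 XOR 35 = 112
After XOR-ing pile 5 (size 126): 112 XOR 126 = 14
The Nim-value of this position is 14.

14


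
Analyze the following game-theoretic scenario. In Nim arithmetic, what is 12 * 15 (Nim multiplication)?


Nim multiplication is bilinear over XOR: (u XOR v) * w = (u*w) XOR (v*w).
So we split each operand into its bit components and XOR the pairwise Nim products.
12 = 4 + 8 (as XOR of powers of 2).
15 = 1 + 2 + 4 + 8 (as XOR of powers of 2).
Using the standard Nim-product table on single bits:
  2*2 = 3,   2*4 = 8,   2*8 = 12,
  4*4 = 6,   4*8 = 11,  8*8 = 13,
and  1*x = x (identity), k*l = l*k (commutative).
Pairwise Nim products:
  4 * 1 = 4
  4 * 2 = 8
  4 * 4 = 6
  4 * 8 = 11
  8 * 1 = 8
  8 * 2 = 12
  8 * 4 = 11
  8 * 8 = 13
XOR them: 4 XOR 8 XOR 6 XOR 11 XOR 8 XOR 12 XOR 11 XOR 13 = 3.
Result: 12 * 15 = 3 (in Nim).

3


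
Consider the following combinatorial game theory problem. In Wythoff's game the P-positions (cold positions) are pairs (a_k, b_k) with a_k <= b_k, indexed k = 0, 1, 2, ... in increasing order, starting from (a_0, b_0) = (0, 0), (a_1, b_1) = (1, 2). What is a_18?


By Wythoff's theorem, a_k = floor(k * phi) and b_k = floor(k * phi^2) = a_k + k, where phi = (1 + sqrt(5))/2 is the golden ratio.
phi = (1 + sqrt(5))/2 = 1.618034
k = 18
k * phi = 18 * 1.618034 = 29.124612
a_18 = floor(k * phi) = 29

29


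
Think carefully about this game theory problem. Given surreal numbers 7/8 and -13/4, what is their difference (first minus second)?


x = 7/8, y = -13/4
Converting to common denominator: 8
x = 7/8, y = -26/8
x - y = 7/8 - -13/4 = 33/8

33/8


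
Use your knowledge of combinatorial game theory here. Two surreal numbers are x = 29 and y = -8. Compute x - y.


x = 29, y = -8
x - y = 29 - -8 = 37

37


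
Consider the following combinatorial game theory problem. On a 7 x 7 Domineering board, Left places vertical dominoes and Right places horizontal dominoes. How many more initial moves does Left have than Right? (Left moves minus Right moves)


Board is 7 x 7 (rows x cols).
Left (vertical) placements: (rows-1) * cols = 6 * 7 = 42
Right (horizontal) placements: rows * (cols-1) = 7 * 6 = 42
Advantage = Left - Right = 42 - 42 = 0

0
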